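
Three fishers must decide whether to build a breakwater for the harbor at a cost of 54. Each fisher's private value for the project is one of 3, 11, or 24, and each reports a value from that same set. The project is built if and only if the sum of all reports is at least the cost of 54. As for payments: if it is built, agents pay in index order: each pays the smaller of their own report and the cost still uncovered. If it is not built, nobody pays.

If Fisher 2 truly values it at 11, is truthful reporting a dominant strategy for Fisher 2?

Check each profile of the others' reports and compare truth against every alternative report.
Others report (3, 3): truth gives 0, best alternative gives 0.
Others report (3, 11): truth gives 0, best alternative gives 0.
Others report (3, 24): truth gives 0, best alternative gives 0.
Others report (11, 3): truth gives 0, best alternative gives 0.
Others report (11, 11): truth gives 0, best alternative gives 0.
Others report (11, 24): truth gives 0, best alternative gives 0.
(Remaining 3 profiles checked similarly; truth is weakly best in each.)
In every case the truthful report is at least as good as any alternative, so it is a dominant strategy.

Yes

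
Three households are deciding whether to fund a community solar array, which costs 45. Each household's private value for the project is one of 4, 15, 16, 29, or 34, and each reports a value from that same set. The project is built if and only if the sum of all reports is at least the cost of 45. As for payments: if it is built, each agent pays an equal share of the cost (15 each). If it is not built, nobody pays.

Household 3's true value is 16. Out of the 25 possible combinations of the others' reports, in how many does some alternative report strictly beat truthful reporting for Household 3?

4

Others report (4, 15): truth gives 0; report 29 gives 1 > 0. Violating.
Others report (4, 16): truth gives 0; report 29 gives 1 > 0. Violating.
Others report (15, 4): truth gives 0; report 29 gives 1 > 0. Violating.
Others report (16, 4): truth gives 0; report 29 gives 1 > 0. Violating.
Others report (4, 4): truth gives 0; no alternative beats it.
Others report (4, 29): truth gives 1; no alternative beats it.
(Checking all 25 profiles: 4 have a profitable deviation, 21 do not.)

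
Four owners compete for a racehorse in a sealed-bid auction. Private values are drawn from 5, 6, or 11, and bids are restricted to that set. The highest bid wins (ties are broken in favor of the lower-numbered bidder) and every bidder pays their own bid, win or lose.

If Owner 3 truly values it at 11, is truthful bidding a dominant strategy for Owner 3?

Consider the case where Owner 1 bids 5, Owner 2 bids 5 and Owner 4 bids 5.
Truthful bid 11: wins, pays 11, utility 11 - 11 = 0.
Bid 6 instead: wins, pays 6, utility 11 - 6 = 5.
Since 5 > 0, bidding 6 is strictly better here, so truthful bidding is not dominant.

No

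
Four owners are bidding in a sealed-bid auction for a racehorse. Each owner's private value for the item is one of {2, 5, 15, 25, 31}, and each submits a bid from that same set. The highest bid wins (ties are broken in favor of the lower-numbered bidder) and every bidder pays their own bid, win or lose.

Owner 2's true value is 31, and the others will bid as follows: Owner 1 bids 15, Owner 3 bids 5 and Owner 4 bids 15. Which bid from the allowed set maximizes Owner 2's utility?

25

Bid 2: loses but pays 2, utility -2.
Bid 5: loses but pays 5, utility -5.
Bid 15: loses but pays 15, utility -15.
Bid 25: wins, pays 25, utility 31 - 25 = 6.
Bid 31: wins, pays 31, utility 31 - 31 = 0.
The best choice is 25 with utility 6.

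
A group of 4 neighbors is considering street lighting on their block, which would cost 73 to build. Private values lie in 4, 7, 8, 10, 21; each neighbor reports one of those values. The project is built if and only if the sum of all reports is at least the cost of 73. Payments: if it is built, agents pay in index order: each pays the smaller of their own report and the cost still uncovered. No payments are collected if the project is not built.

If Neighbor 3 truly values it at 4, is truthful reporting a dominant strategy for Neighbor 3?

Check each profile of the others' reports and compare truth against every alternative report.
Others report (4, 4, 4): truth gives 0, best alternative gives 0.
Others report (4, 4, 7): truth gives 0, best alternative gives 0.
Others report (4, 4, 8): truth gives 0, best alternative gives 0.
Others report (4, 4, 10): truth gives 0, best alternative gives 0.
Others report (4, 4, 21): truth gives 0, best alternative gives 0.
Others report (4, 7, 4): truth gives 0, best alternative gives 0.
(Remaining 119 profiles checked similarly; truth is weakly best in each.)
In every case the truthful report is at least as good as any alternative, so it is a dominant strategy.

Yes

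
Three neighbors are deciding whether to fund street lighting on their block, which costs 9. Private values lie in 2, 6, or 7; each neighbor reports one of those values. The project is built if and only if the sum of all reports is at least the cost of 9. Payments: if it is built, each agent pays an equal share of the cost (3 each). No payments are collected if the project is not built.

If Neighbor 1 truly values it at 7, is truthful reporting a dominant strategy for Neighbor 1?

Yes

Check each profile of the others' reports and compare truth against every alternative report.
Others report (2, 2): truth gives 4, best alternative gives 4.
Others report (2, 6): truth gives 4, best alternative gives 4.
Others report (2, 7): truth gives 4, best alternative gives 4.
Others report (6, 2): truth gives 4, best alternative gives 4.
Others report (6, 6): truth gives 4, best alternative gives 4.
Others report (6, 7): truth gives 4, best alternative gives 4.
(Remaining 3 profiles checked similarly; truth is weakly best in each.)
In every case the truthful report is at least as good as any alternative, so it is a dominant strategy.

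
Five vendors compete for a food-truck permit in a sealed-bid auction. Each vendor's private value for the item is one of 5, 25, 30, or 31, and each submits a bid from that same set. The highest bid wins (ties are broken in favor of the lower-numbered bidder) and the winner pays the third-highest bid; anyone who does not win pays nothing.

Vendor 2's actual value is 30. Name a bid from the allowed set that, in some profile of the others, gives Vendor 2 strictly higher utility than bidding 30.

31

Suppose Vendor 1 bids 5, Vendor 3 bids 5, Vendor 4 bids 5 and Vendor 5 bids 31.
Bid 30: loses, pays 0, utility 0.
Bid 31: wins, pays 5, utility 30 - 5 = 25.
So bidding 31 beats truth here (25 > 0).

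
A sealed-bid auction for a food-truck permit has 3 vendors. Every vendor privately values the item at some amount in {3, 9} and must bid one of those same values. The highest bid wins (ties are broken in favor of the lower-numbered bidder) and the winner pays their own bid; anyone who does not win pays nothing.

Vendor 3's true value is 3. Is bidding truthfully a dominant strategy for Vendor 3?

Yes

Check each profile of the others' bids and compare truth against every alternative bid.
Others bid (3, 3): truth gives 0, best alternative gives -6.
Others bid (3, 9): truth gives 0, best alternative gives 0.
Others bid (9, 3): truth gives 0, best alternative gives 0.
Others bid (9, 9): truth gives 0, best alternative gives 0.
In every case the truthful bid is at least as good as any alternative, so it is a dominant strategy.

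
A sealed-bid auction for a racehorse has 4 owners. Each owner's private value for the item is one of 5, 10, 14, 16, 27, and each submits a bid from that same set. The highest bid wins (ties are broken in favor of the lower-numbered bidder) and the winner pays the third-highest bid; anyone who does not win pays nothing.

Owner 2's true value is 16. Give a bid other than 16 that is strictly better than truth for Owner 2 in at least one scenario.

Suppose Owner 1 bids 5, Owner 3 bids 5 and Owner 4 bids 27.
Bid 16: loses, pays 0, utility 0.
Bid 27: wins, pays 5, utility 16 - 5 = 11.
So bidding 27 beats truth here (11 > 0).

27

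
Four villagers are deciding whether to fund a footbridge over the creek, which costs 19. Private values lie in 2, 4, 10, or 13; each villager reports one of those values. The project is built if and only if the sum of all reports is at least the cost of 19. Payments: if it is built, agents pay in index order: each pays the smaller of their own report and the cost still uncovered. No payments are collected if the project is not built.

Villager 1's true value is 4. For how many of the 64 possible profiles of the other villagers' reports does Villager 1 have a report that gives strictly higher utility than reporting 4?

Others report (2, 2, 13): truth gives 0; report 2 gives 2 > 0. Violating.
Others report (2, 4, 13): truth gives 0; report 2 gives 2 > 0. Violating.
Others report (2, 10, 10): truth gives 0; report 2 gives 2 > 0. Violating.
Others report (2, 10, 13): truth gives 0; report 2 gives 2 > 0. Violating.
Others report (2, 2, 2): truth gives 0; no alternative beats it.
Others report (2, 2, 4): truth gives 0; no alternative beats it.
(Checking all 64 profiles: 47 have a profitable deviation, 17 do not.)

47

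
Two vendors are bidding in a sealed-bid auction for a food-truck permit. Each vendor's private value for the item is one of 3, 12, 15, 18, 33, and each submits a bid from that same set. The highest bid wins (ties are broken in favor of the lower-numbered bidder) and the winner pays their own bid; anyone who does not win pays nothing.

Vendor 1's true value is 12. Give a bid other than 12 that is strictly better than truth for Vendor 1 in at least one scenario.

3

Suppose Vendor 2 bids 3.
Bid 12: wins, pays 12, utility 12 - 12 = 0.
Bid 3: wins, pays 3, utility 12 - 3 = 9.
So bidding 3 beats truth here (9 > 0).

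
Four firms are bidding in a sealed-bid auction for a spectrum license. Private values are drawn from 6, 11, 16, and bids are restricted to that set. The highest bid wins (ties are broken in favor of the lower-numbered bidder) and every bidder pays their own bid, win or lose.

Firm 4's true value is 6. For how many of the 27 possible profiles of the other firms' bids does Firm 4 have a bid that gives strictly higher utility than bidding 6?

Others bid (6, 6, 6): truth gives -6; bid 11 gives -5 > -6. Violating.
Others bid (6, 6, 11): truth gives -6; no alternative beats it.
Others bid (6, 6, 16): truth gives -6; no alternative beats it.
(Checking all 27 profiles: 1 has a profitable deviation, 26 do not.)

1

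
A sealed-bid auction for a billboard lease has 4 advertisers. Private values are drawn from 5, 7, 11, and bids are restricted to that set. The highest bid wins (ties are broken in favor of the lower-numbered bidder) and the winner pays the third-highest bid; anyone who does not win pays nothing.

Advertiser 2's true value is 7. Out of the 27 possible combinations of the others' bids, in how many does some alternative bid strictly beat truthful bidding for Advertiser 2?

Others bid (5, 5, 11): truth gives 0; bid 11 gives 2 > 0. Violating.
Others bid (5, 11, 5): truth gives 0; bid 11 gives 2 > 0. Violating.
Others bid (7, 5, 5): truth gives 0; bid 11 gives 2 > 0. Violating.
Others bid (5, 5, 5): truth gives 2; no alternative beats it.
Others bid (5, 5, 7): truth gives 2; no alternative beats it.
(Checking all 27 profiles: 3 have a profitable deviation, 24 do not.)

3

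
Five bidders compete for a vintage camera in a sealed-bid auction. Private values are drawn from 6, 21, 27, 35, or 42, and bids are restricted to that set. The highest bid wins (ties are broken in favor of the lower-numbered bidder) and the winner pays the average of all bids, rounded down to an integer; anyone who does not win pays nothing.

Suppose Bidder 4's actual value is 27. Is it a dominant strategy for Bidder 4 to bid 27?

Consider the case where Bidder 1 bids 6, Bidder 2 bids 6, Bidder 3 bids 6 and Bidder 5 bids 6.
Truthful bid 27: wins, pays 10, utility 27 - 10 = 17.
Bid 21 instead: wins, pays 9, utility 27 - 9 = 18.
Since 18 > 17, bidding 21 is strictly better here, so truthful bidding is not dominant.

No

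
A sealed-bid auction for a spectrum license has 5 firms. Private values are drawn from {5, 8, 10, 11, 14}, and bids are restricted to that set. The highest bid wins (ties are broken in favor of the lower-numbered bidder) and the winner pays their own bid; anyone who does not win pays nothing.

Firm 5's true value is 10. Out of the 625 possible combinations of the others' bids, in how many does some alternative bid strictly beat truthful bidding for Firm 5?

Others bid (5, 5, 5, 5): truth gives 0; bid 8 gives 2 > 0. Violating.
Others bid (5, 5, 5, 8): truth gives 0; no alternative beats it.
Others bid (5, 5, 5, 10): truth gives 0; no alternative beats it.
(Checking all 625 profiles: 1 has a profitable deviation, 624 do not.)

1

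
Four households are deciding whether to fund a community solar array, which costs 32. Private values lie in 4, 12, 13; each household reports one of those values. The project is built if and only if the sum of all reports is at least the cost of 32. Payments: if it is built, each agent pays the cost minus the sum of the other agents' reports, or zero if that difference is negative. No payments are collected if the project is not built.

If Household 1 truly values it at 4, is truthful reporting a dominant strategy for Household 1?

Check each profile of the others' reports and compare truth against every alternative report.
Others report (4, 4, 12): truth gives 0, best alternative gives -8.
Others report (4, 12, 4): truth gives 0, best alternative gives -8.
Others report (12, 4, 4): truth gives 0, best alternative gives -8.
Others report (4, 4, 13): truth gives 0, best alternative gives -7.
Others report (4, 13, 4): truth gives 0, best alternative gives -7.
Others report (13, 4, 4): truth gives 0, best alternative gives -7.
(Remaining 21 profiles checked similarly; truth is weakly best in each.)
In every case the truthful report is at least as good as any alternative, so it is a dominant strategy.

Yes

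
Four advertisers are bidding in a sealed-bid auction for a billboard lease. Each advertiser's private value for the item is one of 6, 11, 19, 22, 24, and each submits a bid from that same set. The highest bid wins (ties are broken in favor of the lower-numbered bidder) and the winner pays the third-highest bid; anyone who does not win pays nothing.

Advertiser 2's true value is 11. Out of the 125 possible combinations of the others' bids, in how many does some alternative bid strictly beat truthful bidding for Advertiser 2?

9

Others bid (6, 6, 19): truth gives 0; bid 19 gives 5 > 0. Violating.
Others bid (6, 6, 22): truth gives 0; bid 22 gives 5 > 0. Violating.
Others bid (6, 6, 24): truth gives 0; bid 24 gives 5 > 0. Violating.
Others bid (6, 19, 6): truth gives 0; bid 19 gives 5 > 0. Violating.
Others bid (6, 6, 6): truth gives 5; no alternative beats it.
Others bid (6, 6, 11): truth gives 5; no alternative beats it.
(Checking all 125 profiles: 9 have a profitable deviation, 116 do not.)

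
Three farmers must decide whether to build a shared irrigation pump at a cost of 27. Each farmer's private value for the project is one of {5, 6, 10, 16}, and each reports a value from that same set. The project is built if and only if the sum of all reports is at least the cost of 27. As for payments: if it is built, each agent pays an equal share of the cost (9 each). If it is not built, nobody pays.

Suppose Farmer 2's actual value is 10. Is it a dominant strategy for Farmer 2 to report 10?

Consider the case where Farmer 1 reports 5 and Farmer 3 reports 6.
Truthful report 10: project not built, utility 0.
Report 16 instead: project built, pays 9, utility 10 - 9 = 1.
Since 1 > 0, reporting 16 is strictly better here, so truthful reporting is not dominant.

No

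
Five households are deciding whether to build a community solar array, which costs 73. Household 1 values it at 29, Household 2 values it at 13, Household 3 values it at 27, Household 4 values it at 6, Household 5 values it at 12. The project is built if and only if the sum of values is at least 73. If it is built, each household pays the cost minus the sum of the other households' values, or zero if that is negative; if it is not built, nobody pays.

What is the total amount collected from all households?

28

Total value 87 ≥ cost 73, so it is built.
Household 1: others sum to 58; max(0, 73 - 58) = 15.
Household 2: others sum to 74; max(0, 73 - 74) = 0.
Household 3: others sum to 60; max(0, 73 - 60) = 13.
Household 4: others sum to 81; max(0, 73 - 81) = 0.
Household 5: others sum to 75; max(0, 73 - 75) = 0.
Total collected = 15 + 0 + 13 + 0 + 0 = 28.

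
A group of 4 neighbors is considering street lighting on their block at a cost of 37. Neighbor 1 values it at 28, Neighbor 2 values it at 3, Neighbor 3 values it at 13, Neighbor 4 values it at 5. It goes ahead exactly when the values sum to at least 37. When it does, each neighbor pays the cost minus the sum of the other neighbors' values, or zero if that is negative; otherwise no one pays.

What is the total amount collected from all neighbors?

17

Total value 49 ≥ cost 37, so it is built.
Neighbor 1: others sum to 21; max(0, 37 - 21) = 16.
Neighbor 2: others sum to 46; max(0, 37 - 46) = 0.
Neighbor 3: others sum to 36; max(0, 37 - 36) = 1.
Neighbor 4: others sum to 44; max(0, 37 - 44) = 0.
Total collected = 16 + 0 + 1 + 0 = 17.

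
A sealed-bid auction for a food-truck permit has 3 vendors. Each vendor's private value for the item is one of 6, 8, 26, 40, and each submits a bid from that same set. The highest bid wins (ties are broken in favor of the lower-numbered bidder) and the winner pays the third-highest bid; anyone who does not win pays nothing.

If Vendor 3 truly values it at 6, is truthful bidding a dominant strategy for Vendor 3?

Yes

Check each profile of the others' bids and compare truth against every alternative bid.
Others bid (6, 6): truth gives 0, best alternative gives 0.
Others bid (6, 8): truth gives 0, best alternative gives 0.
Others bid (6, 26): truth gives 0, best alternative gives 0.
Others bid (6, 40): truth gives 0, best alternative gives 0.
Others bid (8, 6): truth gives 0, best alternative gives 0.
Others bid (8, 8): truth gives 0, best alternative gives 0.
(Remaining 10 profiles checked similarly; truth is weakly best in each.)
In every case the truthful bid is at least as good as any alternative, so it is a dominant strategy.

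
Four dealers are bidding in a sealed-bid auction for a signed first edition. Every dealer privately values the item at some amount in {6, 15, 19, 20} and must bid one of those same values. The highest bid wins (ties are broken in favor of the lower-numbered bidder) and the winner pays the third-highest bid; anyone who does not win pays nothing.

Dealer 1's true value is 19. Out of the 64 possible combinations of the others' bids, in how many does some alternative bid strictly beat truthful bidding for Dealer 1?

12

Others bid (6, 6, 20): truth gives 0; bid 20 gives 13 > 0. Violating.
Others bid (6, 15, 20): truth gives 0; bid 20 gives 4 > 0. Violating.
Others bid (6, 20, 6): truth gives 0; bid 20 gives 13 > 0. Violating.
Others bid (6, 20, 15): truth gives 0; bid 20 gives 4 > 0. Violating.
Others bid (6, 6, 6): truth gives 13; no alternative beats it.
Others bid (6, 6, 15): truth gives 13; no alternative beats it.
(Checking all 64 profiles: 12 have a profitable deviation, 52 do not.)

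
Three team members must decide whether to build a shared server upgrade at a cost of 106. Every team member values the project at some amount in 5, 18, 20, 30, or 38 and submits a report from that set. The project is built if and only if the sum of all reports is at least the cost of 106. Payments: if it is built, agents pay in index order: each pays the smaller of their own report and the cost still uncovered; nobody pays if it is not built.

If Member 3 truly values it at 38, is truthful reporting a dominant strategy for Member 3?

Check each profile of the others' reports and compare truth against every alternative report.
Others report (38, 38): truth gives 8, best alternative gives 8.
Others report (5, 5): truth gives 0, best alternative gives 0.
Others report (5, 18): truth gives 0, best alternative gives 0.
Others report (5, 20): truth gives 0, best alternative gives 0.
Others report (5, 30): truth gives 0, best alternative gives 0.
Others report (5, 38): truth gives 0, best alternative gives 0.
(Remaining 19 profiles checked similarly; truth is weakly best in each.)
In every case the truthful report is at least as good as any alternative, so it is a dominant strategy.

Yes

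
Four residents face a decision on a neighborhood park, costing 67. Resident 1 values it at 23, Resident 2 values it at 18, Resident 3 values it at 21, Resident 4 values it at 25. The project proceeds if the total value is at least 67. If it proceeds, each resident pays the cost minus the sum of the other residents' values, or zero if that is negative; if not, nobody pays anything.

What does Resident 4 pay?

Total value 87 ≥ cost 67, so the project is built.
The other residents' values sum to 62.
Cost minus that sum is 67 - 62 = 5.

5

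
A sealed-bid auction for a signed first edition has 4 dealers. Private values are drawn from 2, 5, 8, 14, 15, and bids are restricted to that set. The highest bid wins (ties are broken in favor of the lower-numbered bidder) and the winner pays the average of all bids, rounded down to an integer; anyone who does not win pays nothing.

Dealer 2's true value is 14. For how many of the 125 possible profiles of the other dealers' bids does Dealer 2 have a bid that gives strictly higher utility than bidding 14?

Others bid (2, 2, 2): truth gives 9; bid 5 gives 12 > 9. Violating.
Others bid (2, 2, 5): truth gives 9; bid 5 gives 11 > 9. Violating.
Others bid (2, 2, 8): truth gives 8; bid 8 gives 9 > 8. Violating.
Others bid (2, 2, 15): truth gives 0; bid 15 gives 6 > 0. Violating.
Others bid (2, 2, 14): truth gives 6; no alternative beats it.
Others bid (2, 5, 14): truth gives 6; no alternative beats it.
(Checking all 125 profiles: 66 have a profitable deviation, 59 do not.)

66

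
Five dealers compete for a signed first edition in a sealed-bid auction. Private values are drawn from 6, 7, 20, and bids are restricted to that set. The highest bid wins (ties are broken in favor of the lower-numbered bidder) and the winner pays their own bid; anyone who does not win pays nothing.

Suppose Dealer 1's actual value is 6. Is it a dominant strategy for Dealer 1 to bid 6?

Check each profile of the others' bids and compare truth against every alternative bid.
Others bid (6, 6, 6, 6): truth gives 0, best alternative gives -1.
Others bid (6, 6, 6, 7): truth gives 0, best alternative gives -1.
Others bid (6, 6, 7, 6): truth gives 0, best alternative gives -1.
Others bid (6, 6, 7, 7): truth gives 0, best alternative gives -1.
Others bid (6, 7, 6, 6): truth gives 0, best alternative gives -1.
Others bid (6, 7, 6, 7): truth gives 0, best alternative gives -1.
(Remaining 75 profiles checked similarly; truth is weakly best in each.)
In every case the truthful bid is at least as good as any alternative, so it is a dominant strategy.

Yes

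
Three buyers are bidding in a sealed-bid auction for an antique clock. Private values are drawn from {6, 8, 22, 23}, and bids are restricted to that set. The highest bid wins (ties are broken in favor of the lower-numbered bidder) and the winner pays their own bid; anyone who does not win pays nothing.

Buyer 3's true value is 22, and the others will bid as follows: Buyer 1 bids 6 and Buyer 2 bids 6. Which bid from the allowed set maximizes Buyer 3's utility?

Bid 6: loses, pays 0, utility 0.
Bid 8: wins, pays 8, utility 22 - 8 = 14.
Bid 22: wins, pays 22, utility 22 - 22 = 0.
Bid 23: wins, pays 23, utility 22 - 23 = -1.
The best choice is 8 with utility 14.

8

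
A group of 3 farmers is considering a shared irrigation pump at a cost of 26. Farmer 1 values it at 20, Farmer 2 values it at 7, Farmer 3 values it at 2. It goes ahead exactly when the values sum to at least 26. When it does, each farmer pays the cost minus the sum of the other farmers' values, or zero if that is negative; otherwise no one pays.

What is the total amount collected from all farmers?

Total value 29 ≥ cost 26, so it is built.
Farmer 1: others sum to 9; max(0, 26 - 9) = 17.
Farmer 2: others sum to 22; max(0, 26 - 22) = 4.
Farmer 3: others sum to 27; max(0, 26 - 27) = 0.
Total collected = 17 + 4 + 0 = 21.

21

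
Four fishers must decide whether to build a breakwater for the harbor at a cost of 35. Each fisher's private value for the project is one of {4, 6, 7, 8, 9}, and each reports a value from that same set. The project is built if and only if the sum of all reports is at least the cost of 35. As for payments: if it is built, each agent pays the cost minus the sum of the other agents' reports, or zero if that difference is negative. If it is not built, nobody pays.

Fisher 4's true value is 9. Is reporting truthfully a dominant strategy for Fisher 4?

Yes

Check each profile of the others' reports and compare truth against every alternative report.
Others report (9, 9, 9): truth gives 1, best alternative gives 1.
Others report (4, 4, 4): truth gives 0, best alternative gives 0.
Others report (4, 4, 6): truth gives 0, best alternative gives 0.
Others report (4, 4, 7): truth gives 0, best alternative gives 0.
Others report (4, 4, 8): truth gives 0, best alternative gives 0.
Others report (4, 4, 9): truth gives 0, best alternative gives 0.
(Remaining 119 profiles checked similarly; truth is weakly best in each.)
In every case the truthful report is at least as good as any alternative, so it is a dominant strategy.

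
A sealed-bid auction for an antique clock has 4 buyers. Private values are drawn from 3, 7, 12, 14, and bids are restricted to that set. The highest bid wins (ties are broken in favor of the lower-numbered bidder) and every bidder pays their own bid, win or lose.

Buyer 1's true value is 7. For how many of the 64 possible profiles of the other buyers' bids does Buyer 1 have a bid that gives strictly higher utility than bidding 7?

57

Others bid (3, 3, 3): truth gives 0; bid 3 gives 4 > 0. Violating.
Others bid (3, 3, 12): truth gives -7; bid 3 gives -3 > -7. Violating.
Others bid (3, 3, 14): truth gives -7; bid 3 gives -3 > -7. Violating.
Others bid (3, 7, 12): truth gives -7; bid 3 gives -3 > -7. Violating.
Others bid (3, 3, 7): truth gives 0; no alternative beats it.
Others bid (3, 7, 3): truth gives 0; no alternative beats it.
(Checking all 64 profiles: 57 have a profitable deviation, 7 do not.)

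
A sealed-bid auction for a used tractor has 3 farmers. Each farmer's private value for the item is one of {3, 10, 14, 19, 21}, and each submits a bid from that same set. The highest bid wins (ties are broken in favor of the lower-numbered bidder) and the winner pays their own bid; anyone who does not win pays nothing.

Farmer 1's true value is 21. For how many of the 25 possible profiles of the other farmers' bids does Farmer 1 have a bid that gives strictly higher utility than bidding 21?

Others bid (3, 3): truth gives 0; bid 3 gives 18 > 0. Violating.
Others bid (3, 10): truth gives 0; bid 10 gives 11 > 0. Violating.
Others bid (3, 14): truth gives 0; bid 14 gives 7 > 0. Violating.
Others bid (3, 19): truth gives 0; bid 19 gives 2 > 0. Violating.
Others bid (3, 21): truth gives 0; no alternative beats it.
Others bid (10, 21): truth gives 0; no alternative beats it.
(Checking all 25 profiles: 16 have a profitable deviation, 9 do not.)

16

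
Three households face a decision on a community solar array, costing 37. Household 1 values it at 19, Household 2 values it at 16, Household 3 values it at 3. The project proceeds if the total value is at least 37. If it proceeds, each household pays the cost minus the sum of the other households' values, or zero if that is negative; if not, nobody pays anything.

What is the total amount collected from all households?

Total value 38 ≥ cost 37, so it is built.
Household 1: others sum to 19; max(0, 37 - 19) = 18.
Household 2: others sum to 22; max(0, 37 - 22) = 15.
Household 3: others sum to 35; max(0, 37 - 35) = 2.
Total collected = 18 + 15 + 2 = 35.

35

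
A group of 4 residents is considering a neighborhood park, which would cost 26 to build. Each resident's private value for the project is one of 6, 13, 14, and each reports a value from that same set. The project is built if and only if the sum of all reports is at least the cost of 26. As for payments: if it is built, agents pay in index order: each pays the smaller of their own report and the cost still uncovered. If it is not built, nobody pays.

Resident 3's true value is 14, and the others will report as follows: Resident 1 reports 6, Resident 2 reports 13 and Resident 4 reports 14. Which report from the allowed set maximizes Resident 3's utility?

Report 6: project built, pays 6, utility 14 - 6 = 8.
Report 13: project built, pays 7, utility 14 - 7 = 7.
Report 14: project built, pays 7, utility 14 - 7 = 7.
The best choice is 6 with utility 8.

6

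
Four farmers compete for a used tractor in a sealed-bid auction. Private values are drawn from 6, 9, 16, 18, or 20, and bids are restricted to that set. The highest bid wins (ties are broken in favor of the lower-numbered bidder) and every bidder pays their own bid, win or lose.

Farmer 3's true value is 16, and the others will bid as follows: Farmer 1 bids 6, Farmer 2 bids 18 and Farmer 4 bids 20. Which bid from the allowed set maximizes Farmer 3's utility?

20

Bid 6: loses but pays 6, utility -6.
Bid 9: loses but pays 9, utility -9.
Bid 16: loses but pays 16, utility -16.
Bid 18: loses but pays 18, utility -18.
Bid 20: wins, pays 20, utility 16 - 20 = -4.
The best choice is 20 with utility -4.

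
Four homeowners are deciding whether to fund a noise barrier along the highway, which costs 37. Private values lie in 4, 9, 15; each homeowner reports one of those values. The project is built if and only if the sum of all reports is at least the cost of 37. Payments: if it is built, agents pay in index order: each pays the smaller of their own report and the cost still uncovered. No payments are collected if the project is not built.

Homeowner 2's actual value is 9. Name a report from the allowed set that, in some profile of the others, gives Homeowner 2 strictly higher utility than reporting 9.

Suppose Homeowner 1 reports 4, Homeowner 3 reports 15 and Homeowner 4 reports 15.
Report 9: project built, pays 9, utility 9 - 9 = 0.
Report 4: project built, pays 4, utility 9 - 4 = 5.
So reporting 4 beats truth here (5 > 0).

4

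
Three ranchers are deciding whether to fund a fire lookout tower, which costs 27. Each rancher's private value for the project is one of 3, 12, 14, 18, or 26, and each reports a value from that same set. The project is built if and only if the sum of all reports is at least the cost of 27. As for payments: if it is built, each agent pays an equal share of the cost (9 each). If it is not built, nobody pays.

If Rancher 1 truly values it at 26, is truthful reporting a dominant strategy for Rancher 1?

Yes

Check each profile of the others' reports and compare truth against every alternative report.
Others report (3, 3): truth gives 17, best alternative gives 0.
Others report (3, 12): truth gives 17, best alternative gives 17.
Others report (3, 14): truth gives 17, best alternative gives 17.
Others report (3, 18): truth gives 17, best alternative gives 17.
Others report (3, 26): truth gives 17, best alternative gives 17.
Others report (12, 3): truth gives 17, best alternative gives 17.
(Remaining 19 profiles checked similarly; truth is weakly best in each.)
In every case the truthful report is at least as good as any alternative, so it is a dominant strategy.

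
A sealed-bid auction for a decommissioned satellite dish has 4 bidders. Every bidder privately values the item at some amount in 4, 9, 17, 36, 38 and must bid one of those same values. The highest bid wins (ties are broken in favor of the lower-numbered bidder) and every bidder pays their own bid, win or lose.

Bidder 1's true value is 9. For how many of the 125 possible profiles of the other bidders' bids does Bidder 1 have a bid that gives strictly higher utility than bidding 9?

118

Others bid (4, 4, 4): truth gives 0; bid 4 gives 5 > 0. Violating.
Others bid (4, 4, 17): truth gives -9; bid 4 gives -4 > -9. Violating.
Others bid (4, 4, 36): truth gives -9; bid 4 gives -4 > -9. Violating.
Others bid (4, 4, 38): truth gives -9; bid 4 gives -4 > -9. Violating.
Others bid (4, 4, 9): truth gives 0; no alternative beats it.
Others bid (4, 9, 4): truth gives 0; no alternative beats it.
(Checking all 125 profiles: 118 have a profitable deviation, 7 do not.)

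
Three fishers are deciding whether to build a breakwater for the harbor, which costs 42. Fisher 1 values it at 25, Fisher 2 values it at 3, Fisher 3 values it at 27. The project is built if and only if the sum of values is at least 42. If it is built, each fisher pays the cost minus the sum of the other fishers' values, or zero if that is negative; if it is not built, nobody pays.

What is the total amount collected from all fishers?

26

Total value 55 ≥ cost 42, so it is built.
Fisher 1: others sum to 30; max(0, 42 - 30) = 12.
Fisher 2: others sum to 52; max(0, 42 - 52) = 0.
Fisher 3: others sum to 28; max(0, 42 - 28) = 14.
Total collected = 12 + 0 + 14 = 26.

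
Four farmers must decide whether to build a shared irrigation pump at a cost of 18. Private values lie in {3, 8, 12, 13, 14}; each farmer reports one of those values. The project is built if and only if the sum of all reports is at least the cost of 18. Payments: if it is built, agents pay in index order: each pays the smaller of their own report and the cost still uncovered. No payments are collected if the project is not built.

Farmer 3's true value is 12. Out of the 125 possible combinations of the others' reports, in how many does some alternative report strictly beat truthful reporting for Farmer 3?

12

Others report (3, 3, 8): truth gives 0; report 8 gives 4 > 0. Violating.
Others report (3, 3, 12): truth gives 0; report 3 gives 9 > 0. Violating.
Others report (3, 3, 13): truth gives 0; report 3 gives 9 > 0. Violating.
Others report (3, 3, 14): truth gives 0; report 3 gives 9 > 0. Violating.
Others report (3, 3, 3): truth gives 0; no alternative beats it.
Others report (3, 8, 3): truth gives 5; no alternative beats it.
(Checking all 125 profiles: 12 have a profitable deviation, 113 do not.)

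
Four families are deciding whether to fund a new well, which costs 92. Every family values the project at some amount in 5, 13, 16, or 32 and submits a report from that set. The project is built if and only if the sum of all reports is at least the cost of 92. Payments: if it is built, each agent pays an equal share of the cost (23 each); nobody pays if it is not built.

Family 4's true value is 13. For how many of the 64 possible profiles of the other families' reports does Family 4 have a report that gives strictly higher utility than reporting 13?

3

Others report (16, 32, 32): truth gives -10; report 5 gives 0 > -10. Violating.
Others report (32, 16, 32): truth gives -10; report 5 gives 0 > -10. Violating.
Others report (32, 32, 16): truth gives -10; report 5 gives 0 > -10. Violating.
Others report (5, 5, 5): truth gives 0; no alternative beats it.
Others report (5, 5, 13): truth gives 0; no alternative beats it.
(Checking all 64 profiles: 3 have a profitable deviation, 61 do not.)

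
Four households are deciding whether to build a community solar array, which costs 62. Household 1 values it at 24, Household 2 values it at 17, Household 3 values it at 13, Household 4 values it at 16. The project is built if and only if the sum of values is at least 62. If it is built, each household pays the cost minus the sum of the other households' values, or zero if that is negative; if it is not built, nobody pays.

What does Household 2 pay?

9

Total value 70 ≥ cost 62, so the project is built.
The other households' values sum to 53.
Cost minus that sum is 62 - 53 = 9.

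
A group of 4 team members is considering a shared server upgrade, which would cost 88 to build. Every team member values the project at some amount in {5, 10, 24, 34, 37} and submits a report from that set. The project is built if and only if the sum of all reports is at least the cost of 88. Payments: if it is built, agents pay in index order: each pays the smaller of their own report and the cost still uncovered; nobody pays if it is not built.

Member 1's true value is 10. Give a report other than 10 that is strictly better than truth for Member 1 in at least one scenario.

Suppose Member 2 reports 10, Member 3 reports 37 and Member 4 reports 37.
Report 10: project built, pays 10, utility 10 - 10 = 0.
Report 5: project built, pays 5, utility 10 - 5 = 5.
So reporting 5 beats truth here (5 > 0).

5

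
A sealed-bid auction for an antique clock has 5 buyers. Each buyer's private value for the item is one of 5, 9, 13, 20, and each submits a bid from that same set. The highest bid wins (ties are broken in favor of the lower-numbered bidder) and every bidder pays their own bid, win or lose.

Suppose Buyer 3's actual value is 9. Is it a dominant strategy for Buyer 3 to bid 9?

No

Consider the case where Buyer 1 bids 5, Buyer 2 bids 5, Buyer 4 bids 5 and Buyer 5 bids 13.
Truthful bid 9: loses but pays 9, utility -9.
Bid 5 instead: loses but pays 5, utility -5.
Since -5 > -9, bidding 5 is strictly better here, so truthful bidding is not dominant.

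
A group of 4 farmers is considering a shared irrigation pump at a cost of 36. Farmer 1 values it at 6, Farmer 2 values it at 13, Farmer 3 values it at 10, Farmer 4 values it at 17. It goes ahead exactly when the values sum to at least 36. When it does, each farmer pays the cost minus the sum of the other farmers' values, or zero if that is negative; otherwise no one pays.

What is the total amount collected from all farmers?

Total value 46 ≥ cost 36, so it is built.
Farmer 1: others sum to 40; max(0, 36 - 40) = 0.
Farmer 2: others sum to 33; max(0, 36 - 33) = 3.
Farmer 3: others sum to 36; max(0, 36 - 36) = 0.
Farmer 4: others sum to 29; max(0, 36 - 29) = 7.
Total collected = 0 + 3 + 0 + 7 = 10.

10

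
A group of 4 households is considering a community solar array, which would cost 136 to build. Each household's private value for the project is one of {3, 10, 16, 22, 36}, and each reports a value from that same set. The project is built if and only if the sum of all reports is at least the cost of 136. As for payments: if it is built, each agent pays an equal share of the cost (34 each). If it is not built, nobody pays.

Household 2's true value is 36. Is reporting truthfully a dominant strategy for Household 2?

Check each profile of the others' reports and compare truth against every alternative report.
Others report (36, 36, 36): truth gives 2, best alternative gives 0.
Others report (3, 3, 3): truth gives 0, best alternative gives 0.
Others report (3, 3, 10): truth gives 0, best alternative gives 0.
Others report (3, 3, 16): truth gives 0, best alternative gives 0.
Others report (3, 3, 22): truth gives 0, best alternative gives 0.
Others report (3, 3, 36): truth gives 0, best alternative gives 0.
(Remaining 119 profiles checked similarly; truth is weakly best in each.)
In every case the truthful report is at least as good as any alternative, so it is a dominant strategy.

Yes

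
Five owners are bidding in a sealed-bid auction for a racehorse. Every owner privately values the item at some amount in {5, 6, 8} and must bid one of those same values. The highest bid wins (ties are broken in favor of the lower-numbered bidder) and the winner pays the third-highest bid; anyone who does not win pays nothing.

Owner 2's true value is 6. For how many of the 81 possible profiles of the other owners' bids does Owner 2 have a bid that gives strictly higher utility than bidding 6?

4

Others bid (5, 5, 5, 8): truth gives 0; bid 8 gives 1 > 0. Violating.
Others bid (5, 5, 8, 5): truth gives 0; bid 8 gives 1 > 0. Violating.
Others bid (5, 8, 5, 5): truth gives 0; bid 8 gives 1 > 0. Violating.
Others bid (6, 5, 5, 5): truth gives 0; bid 8 gives 1 > 0. Violating.
Others bid (5, 5, 5, 5): truth gives 1; no alternative beats it.
Others bid (5, 5, 5, 6): truth gives 1; no alternative beats it.
(Checking all 81 profiles: 4 have a profitable deviation, 77 do not.)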